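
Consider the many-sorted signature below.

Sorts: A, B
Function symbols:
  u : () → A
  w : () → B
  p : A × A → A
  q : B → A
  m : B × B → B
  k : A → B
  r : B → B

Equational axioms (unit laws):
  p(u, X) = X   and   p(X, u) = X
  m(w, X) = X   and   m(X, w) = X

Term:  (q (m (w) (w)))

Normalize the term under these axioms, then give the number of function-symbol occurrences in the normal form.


size = 2

1. (q (m (w) (w)))  →  (q (w))
normal form: (q (w))


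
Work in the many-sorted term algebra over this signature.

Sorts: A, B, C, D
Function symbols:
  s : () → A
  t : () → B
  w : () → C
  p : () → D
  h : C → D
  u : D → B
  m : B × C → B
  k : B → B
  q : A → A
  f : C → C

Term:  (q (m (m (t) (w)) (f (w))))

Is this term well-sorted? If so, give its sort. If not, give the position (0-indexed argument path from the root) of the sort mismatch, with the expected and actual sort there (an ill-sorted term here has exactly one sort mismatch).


ill-sorted at position [0]: expected A, got B

      (t) : B
      (w) : C
    (m (t) (w)) : B
      (w) : C
    (f (w)) : C
  (m (m (t) (w)) (f (w))) : B
(q (m (m (t) (w)) (f (w)))) : ✗ arg 0 at [0] has sort B, expected A


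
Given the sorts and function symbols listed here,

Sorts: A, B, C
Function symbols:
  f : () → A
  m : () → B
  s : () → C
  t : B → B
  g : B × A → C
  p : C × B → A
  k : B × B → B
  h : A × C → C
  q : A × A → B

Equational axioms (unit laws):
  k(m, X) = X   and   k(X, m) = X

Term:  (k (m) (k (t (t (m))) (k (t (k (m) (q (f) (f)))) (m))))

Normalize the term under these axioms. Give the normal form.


normal form = (k (t (t (m))) (t (q (f) (f))))

1. (k (m) (k (t (t (m))) (k (t (k (m) (q (f) (f)))) (m))))  →  (k (t (t (m))) (k (t (k (m) (q (f) (f)))) (m)))
2. (k (t (t (m))) (k (t (k (m) (q (f) (f)))) (m)))  →  (k (t (t (m))) (t (k (m) (q (f) (f)))))
3. (k (t (t (m))) (t (k (m) (q (f) (f)))))  →  (k (t (t (m))) (t (q (f) (f))))


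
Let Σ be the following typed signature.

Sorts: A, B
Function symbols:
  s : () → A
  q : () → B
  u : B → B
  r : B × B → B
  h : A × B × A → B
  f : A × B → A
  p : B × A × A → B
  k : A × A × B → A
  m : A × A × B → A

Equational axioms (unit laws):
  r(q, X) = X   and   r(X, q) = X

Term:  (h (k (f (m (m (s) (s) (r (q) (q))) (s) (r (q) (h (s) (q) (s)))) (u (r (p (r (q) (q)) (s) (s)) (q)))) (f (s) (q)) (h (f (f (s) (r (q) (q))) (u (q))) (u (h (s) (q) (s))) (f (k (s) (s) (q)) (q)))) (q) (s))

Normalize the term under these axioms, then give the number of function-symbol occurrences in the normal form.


1. (h (k (f (m (m (s) (s) (r (q) (q))) (s) (r (q) (h (s) (q) (s)))) (u (r (p (r (q) (q)) (s) (s)) (q)))) (f (s) (q)) (h (f (f (s) (r (q) (q))) (u (q))) (u (h (s) (q) (s))) (f (k (s) (s) (q)) (q)))) (q) (s))  →  (h (k (f (m (m (s) (s) (q)) (s) (r (q) (h (s) (q) (s)))) (u (r (p (r (q) (q)) (s) (s)) (q)))) (f (s) (q)) (h (f (f (s) (r (q) (q))) (u (q))) (u (h (s) (q) (s))) (f (k (s) (s) (q)) (q)))) (q) (s))
2. (h (k (f (m (m (s) (s) (q)) (s) (r (q) (h (s) (q) (s)))) (u (r (p (r (q) (q)) (s) (s)) (q)))) (f (s) (q)) (h (f (f (s) (r (q) (q))) (u (q))) (u (h (s) (q) (s))) (f (k (s) (s) (q)) (q)))) (q) (s))  →  (h (k (f (m (m (s) (s) (q)) (s) (h (s) (q) (s))) (u (r (p (r (q) (q)) (s) (s)) (q)))) (f (s) (q)) (h (f (f (s) (r (q) (q))) (u (q))) (u (h (s) (q) (s))) (f (k (s) (s) (q)) (q)))) (q) (s))
3. (h (k (f (m (m (s) (s) (q)) (s) (h (s) (q) (s))) (u (r (p (r (q) (q)) (s) (s)) (q)))) (f (s) (q)) (h (f (f (s) (r (q) (q))) (u (q))) (u (h (s) (q) (s))) (f (k (s) (s) (q)) (q)))) (q) (s))  →  (h (k (f (m (m (s) (s) (q)) (s) (h (s) (q) (s))) (u (p (r (q) (q)) (s) (s)))) (f (s) (q)) (h (f (f (s) (r (q) (q))) (u (q))) (u (h (s) (q) (s))) (f (k (s) (s) (q)) (q)))) (q) (s))
4. (h (k (f (m (m (s) (s) (q)) (s) (h (s) (q) (s))) (u (p (r (q) (q)) (s) (s)))) (f (s) (q)) (h (f (f (s) (r (q) (q))) (u (q))) (u (h (s) (q) (s))) (f (k (s) (s) (q)) (q)))) (q) (s))  →  (h (k (f (m (m (s) (s) (q)) (s) (h (s) (q) (s))) (u (p (q) (s) (s)))) (f (s) (q)) (h (f (f (s) (r (q) (q))) (u (q))) (u (h (s) (q) (s))) (f (k (s) (s) (q)) (q)))) (q) (s))
5. (h (k (f (m (m (s) (s) (q)) (s) (h (s) (q) (s))) (u (p (q) (s) (s)))) (f (s) (q)) (h (f (f (s) (r (q) (q))) (u (q))) (u (h (s) (q) (s))) (f (k (s) (s) (q)) (q)))) (q) (s))  →  (h (k (f (m (m (s) (s) (q)) (s) (h (s) (q) (s))) (u (p (q) (s) (s)))) (f (s) (q)) (h (f (f (s) (q)) (u (q))) (u (h (s) (q) (s))) (f (k (s) (s) (q)) (q)))) (q) (s))
normal form: (h (k (f (m (m (s) (s) (q)) (s) (h (s) (q) (s))) (u (p (q) (s) (s)))) (f (s) (q)) (h (f (f (s) (q)) (u (q))) (u (h (s) (q) (s))) (f (k (s) (s) (q)) (q)))) (q) (s))

size = 41


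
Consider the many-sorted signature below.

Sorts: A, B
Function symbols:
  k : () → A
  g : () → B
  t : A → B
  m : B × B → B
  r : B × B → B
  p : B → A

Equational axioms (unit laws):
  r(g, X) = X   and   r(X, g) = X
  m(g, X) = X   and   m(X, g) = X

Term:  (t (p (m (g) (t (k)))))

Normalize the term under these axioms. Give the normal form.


normal form = (t (p (t (k))))

1. (t (p (m (g) (t (k)))))  →  (t (p (t (k))))


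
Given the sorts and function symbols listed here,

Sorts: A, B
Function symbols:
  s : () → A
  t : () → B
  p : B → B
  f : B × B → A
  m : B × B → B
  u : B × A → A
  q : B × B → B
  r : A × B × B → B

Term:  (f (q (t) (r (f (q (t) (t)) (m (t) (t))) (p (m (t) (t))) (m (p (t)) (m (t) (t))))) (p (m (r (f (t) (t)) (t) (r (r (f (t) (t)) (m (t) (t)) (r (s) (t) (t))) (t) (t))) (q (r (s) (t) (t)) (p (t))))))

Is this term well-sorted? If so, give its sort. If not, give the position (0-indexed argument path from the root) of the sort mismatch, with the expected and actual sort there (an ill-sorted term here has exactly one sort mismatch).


ill-sorted at position [1, 0, 0, 2, 0]: expected A, got B

    (t) : B
          (t) : B
          (t) : B
        (q (t) (t)) : B
          (t) : B
          (t) : B
        (m (t) (t)) : B
      (f (q (t) (t)) (m (t) (t))) : A
          (t) : B
          (t) : B
        (m (t) (t)) : B
      (p (m (t) (t))) : B
          (t) : B
        (p (t)) : B
          (t) : B
          (t) : B
        (m (t) (t)) : B
      (m (p (t)) (m (t) (t))) : B
    (r (f (q (t) (t)) (m (t) (t))) (p (m (t) (t))) (m (p (t)) (m (t) (t)))) : B
  (q (t) (r (f (q (t) (t)) (m (t) (t))) (p (m (t) (t))) (m (p (t)) (m (t) (t))))) : B
          (t) : B
          (t) : B
        (f (t) (t)) : A
        (t) : B
              (t) : B
              (t) : B
            (f (t) (t)) : A
              (t) : B
              (t) : B
            (m (t) (t)) : B
              (s) : A
              (t) : B
              (t) : B
            (r (s) (t) (t)) : B
          (r (f (t) (t)) (m (t) (t)) (r (s) (t) (t))) : B
          (t) : B
          (t) : B
        (r (r (f (t) (t)) (m (t) (t)) (r (s) (t) (t))) (t) (t)) : ✗ arg 0 at [1, 0, 0, 2, 0] has sort B, expected A
          (s) : A
          (t) : B
          (t) : B
        (r (s) (t) (t)) : B
          (t) : B
        (p (t)) : B
      (q (r (s) (t) (t)) (p (t))) : B


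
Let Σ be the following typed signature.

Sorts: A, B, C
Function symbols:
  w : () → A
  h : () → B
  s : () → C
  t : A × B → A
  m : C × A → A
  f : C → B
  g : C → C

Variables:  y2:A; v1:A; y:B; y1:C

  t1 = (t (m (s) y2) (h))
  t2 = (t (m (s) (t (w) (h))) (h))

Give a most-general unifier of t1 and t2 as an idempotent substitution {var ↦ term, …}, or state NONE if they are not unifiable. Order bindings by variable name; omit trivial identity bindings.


{y2 ↦ (t (w) (h))}


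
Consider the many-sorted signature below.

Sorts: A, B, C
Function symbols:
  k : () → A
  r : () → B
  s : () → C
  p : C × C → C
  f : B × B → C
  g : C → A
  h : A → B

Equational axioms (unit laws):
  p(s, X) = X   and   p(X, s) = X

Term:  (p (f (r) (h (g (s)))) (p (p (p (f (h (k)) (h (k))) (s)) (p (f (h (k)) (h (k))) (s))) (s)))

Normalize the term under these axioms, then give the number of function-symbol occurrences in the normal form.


size = 17

1. (p (f (r) (h (g (s)))) (p (p (p (f (h (k)) (h (k))) (s)) (p (f (h (k)) (h (k))) (s))) (s)))  →  (p (f (r) (h (g (s)))) (p (p (f (h (k)) (h (k))) (s)) (p (f (h (k)) (h (k))) (s))))
2. (p (f (r) (h (g (s)))) (p (p (f (h (k)) (h (k))) (s)) (p (f (h (k)) (h (k))) (s))))  →  (p (f (r) (h (g (s)))) (p (f (h (k)) (h (k))) (p (f (h (k)) (h (k))) (s))))
3. (p (f (r) (h (g (s)))) (p (f (h (k)) (h (k))) (p (f (h (k)) (h (k))) (s))))  →  (p (f (r) (h (g (s)))) (p (f (h (k)) (h (k))) (f (h (k)) (h (k)))))
normal form: (p (f (r) (h (g (s)))) (p (f (h (k)) (h (k))) (f (h (k)) (h (k)))))


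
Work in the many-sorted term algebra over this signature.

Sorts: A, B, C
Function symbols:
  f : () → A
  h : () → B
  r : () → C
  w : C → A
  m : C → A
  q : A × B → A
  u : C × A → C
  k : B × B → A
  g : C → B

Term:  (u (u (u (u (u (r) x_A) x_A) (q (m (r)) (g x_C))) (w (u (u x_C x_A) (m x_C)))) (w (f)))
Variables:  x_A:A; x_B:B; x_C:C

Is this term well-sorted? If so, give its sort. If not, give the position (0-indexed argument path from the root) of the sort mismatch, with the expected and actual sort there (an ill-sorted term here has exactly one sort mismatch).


ill-sorted at position [1, 0]: expected C, got A

          (r) : C
          x_A : A
        (u (r) x_A) : C
        x_A : A
      (u (u (r) x_A) x_A) : C
          (r) : C
        (m (r)) : A
          x_C : C
        (g x_C) : B
      (q (m (r)) (g x_C)) : A
    (u (u (u (r) x_A) x_A) (q (m (r)) (g x_C))) : C
          x_C : C
          x_A : A
        (u x_C x_A) : C
          x_C : C
        (m x_C) : A
      (u (u x_C x_A) (m x_C)) : C
    (w (u (u x_C x_A) (m x_C))) : A
  (u (u (u (u (r) x_A) x_A) (q (m (r)) (g x_C))) (w (u (u x_C x_A) (m x_C)))) : C
    (f) : A
  (w (f)) : ✗ arg 0 at [1, 0] has sort A, expected C


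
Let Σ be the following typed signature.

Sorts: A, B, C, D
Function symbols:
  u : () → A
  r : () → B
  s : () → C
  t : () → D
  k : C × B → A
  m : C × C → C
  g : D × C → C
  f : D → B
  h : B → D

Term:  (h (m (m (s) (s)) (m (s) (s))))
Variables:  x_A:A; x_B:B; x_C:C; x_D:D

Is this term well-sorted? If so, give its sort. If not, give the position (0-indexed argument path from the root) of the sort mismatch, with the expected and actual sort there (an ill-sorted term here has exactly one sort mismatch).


ill-sorted at position [0]: expected B, got C

      (s) : C
      (s) : C
    (m (s) (s)) : C
      (s) : C
      (s) : C
    (m (s) (s)) : C
  (m (m (s) (s)) (m (s) (s))) : C
(h (m (m (s) (s)) (m (s) (s)))) : ✗ arg 0 at [0] has sort C, expected B


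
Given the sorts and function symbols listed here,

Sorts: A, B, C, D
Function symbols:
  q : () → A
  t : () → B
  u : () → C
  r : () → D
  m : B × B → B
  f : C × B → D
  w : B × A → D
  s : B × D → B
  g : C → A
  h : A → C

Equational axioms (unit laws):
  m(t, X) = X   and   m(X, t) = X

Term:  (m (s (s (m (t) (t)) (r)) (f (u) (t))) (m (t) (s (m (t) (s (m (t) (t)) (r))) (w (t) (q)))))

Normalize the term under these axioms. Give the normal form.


normal form = (m (s (s (t) (r)) (f (u) (t))) (s (s (t) (r)) (w (t) (q))))

1. (m (s (s (m (t) (t)) (r)) (f (u) (t))) (m (t) (s (m (t) (s (m (t) (t)) (r))) (w (t) (q)))))  →  (m (s (s (t) (r)) (f (u) (t))) (m (t) (s (m (t) (s (m (t) (t)) (r))) (w (t) (q)))))
2. (m (s (s (t) (r)) (f (u) (t))) (m (t) (s (m (t) (s (m (t) (t)) (r))) (w (t) (q)))))  →  (m (s (s (t) (r)) (f (u) (t))) (s (m (t) (s (m (t) (t)) (r))) (w (t) (q))))
3. (m (s (s (t) (r)) (f (u) (t))) (s (m (t) (s (m (t) (t)) (r))) (w (t) (q))))  →  (m (s (s (t) (r)) (f (u) (t))) (s (s (m (t) (t)) (r)) (w (t) (q))))
4. (m (s (s (t) (r)) (f (u) (t))) (s (s (m (t) (t)) (r)) (w (t) (q))))  →  (m (s (s (t) (r)) (f (u) (t))) (s (s (t) (r)) (w (t) (q))))


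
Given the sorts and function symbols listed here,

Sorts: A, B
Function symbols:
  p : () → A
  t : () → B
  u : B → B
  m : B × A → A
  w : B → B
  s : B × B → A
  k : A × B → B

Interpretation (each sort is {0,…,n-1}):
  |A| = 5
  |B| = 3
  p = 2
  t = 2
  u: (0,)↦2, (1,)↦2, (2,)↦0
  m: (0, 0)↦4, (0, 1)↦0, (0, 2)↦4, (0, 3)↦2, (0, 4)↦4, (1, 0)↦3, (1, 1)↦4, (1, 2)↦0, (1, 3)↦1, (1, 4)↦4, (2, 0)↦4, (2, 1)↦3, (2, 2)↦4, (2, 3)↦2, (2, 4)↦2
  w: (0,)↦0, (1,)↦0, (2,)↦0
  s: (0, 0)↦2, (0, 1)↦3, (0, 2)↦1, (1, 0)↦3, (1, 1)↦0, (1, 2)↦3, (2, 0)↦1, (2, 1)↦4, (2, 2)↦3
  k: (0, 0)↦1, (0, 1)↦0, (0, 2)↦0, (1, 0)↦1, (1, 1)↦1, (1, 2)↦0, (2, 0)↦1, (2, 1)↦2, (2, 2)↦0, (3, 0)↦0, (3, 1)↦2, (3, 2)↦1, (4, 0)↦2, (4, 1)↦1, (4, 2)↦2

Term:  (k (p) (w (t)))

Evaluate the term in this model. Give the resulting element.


  p = 2
  t = 2
  (w (t)) = w(2,) = 0
  (k (p) (w (t))) = k(2, 0) = 1

value = 1


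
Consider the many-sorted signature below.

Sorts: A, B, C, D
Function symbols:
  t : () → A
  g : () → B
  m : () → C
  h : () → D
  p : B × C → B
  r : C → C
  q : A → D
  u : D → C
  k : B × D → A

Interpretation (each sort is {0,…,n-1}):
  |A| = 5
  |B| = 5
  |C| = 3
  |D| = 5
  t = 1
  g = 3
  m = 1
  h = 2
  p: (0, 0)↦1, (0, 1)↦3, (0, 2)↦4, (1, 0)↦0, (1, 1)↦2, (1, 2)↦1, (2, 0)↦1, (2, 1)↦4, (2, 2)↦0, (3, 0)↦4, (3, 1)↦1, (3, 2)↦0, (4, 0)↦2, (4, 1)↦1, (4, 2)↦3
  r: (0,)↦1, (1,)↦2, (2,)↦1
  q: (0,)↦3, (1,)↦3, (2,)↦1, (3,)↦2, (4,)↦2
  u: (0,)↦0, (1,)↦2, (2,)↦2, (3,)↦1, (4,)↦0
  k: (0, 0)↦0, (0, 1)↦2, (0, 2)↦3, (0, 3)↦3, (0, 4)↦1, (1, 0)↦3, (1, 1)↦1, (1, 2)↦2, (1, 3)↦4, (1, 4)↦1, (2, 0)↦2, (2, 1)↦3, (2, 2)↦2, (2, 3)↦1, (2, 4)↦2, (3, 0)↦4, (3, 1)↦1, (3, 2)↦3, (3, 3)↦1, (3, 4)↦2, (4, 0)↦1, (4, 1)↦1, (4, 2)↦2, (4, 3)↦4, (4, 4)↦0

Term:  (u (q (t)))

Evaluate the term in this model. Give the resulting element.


value = 1

  t = 1
  (q (t)) = q(1,) = 3
  (u (q (t))) = u(3,) = 1


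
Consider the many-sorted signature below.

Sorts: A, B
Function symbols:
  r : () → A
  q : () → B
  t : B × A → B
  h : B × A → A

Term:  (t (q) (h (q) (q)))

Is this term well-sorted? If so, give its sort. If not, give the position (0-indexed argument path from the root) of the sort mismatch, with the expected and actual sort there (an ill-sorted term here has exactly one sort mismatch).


ill-sorted at position [1, 1]: expected A, got B

  (q) : B
    (q) : B
    (q) : B
  (h (q) (q)) : ✗ arg 1 at [1, 1] has sort B, expected A


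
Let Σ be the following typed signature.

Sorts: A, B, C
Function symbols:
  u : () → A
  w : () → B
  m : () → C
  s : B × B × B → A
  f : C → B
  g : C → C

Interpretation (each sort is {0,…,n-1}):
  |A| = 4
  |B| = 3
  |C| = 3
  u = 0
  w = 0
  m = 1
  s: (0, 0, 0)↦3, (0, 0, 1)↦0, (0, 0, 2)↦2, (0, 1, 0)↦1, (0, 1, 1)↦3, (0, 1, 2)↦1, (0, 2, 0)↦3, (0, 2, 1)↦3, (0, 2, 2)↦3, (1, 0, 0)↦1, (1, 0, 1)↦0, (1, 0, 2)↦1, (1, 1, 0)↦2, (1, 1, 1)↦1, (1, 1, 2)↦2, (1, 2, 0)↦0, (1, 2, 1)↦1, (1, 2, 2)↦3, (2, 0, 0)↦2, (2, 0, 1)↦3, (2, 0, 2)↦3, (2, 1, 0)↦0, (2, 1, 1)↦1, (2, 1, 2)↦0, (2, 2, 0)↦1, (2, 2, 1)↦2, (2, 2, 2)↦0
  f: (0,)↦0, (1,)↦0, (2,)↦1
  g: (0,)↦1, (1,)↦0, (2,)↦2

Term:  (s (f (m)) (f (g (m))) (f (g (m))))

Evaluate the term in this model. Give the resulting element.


  m = 1
  (f (m)) = f(1,) = 0
  m = 1
  (g (m)) = g(1,) = 0
  (f (g (m))) = f(0,) = 0
  m = 1
  (g (m)) = g(1,) = 0
  (f (g (m))) = f(0,) = 0
  (s (f (m)) (f (g (m))) (f (g (m)))) = s(0, 0, 0) = 3

value = 3


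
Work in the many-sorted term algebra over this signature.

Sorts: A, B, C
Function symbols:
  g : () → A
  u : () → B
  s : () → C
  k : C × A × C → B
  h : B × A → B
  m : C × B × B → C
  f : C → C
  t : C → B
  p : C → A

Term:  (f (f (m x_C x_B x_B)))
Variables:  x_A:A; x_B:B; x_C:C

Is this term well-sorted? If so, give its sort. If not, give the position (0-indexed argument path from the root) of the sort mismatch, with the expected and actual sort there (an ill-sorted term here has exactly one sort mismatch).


      x_C : C
      x_B : B
      x_B : B
    (m x_C x_B x_B) : C
  (f (m x_C x_B x_B)) : C
(f (f (m x_C x_B x_B))) : C

well-sorted; sort = C


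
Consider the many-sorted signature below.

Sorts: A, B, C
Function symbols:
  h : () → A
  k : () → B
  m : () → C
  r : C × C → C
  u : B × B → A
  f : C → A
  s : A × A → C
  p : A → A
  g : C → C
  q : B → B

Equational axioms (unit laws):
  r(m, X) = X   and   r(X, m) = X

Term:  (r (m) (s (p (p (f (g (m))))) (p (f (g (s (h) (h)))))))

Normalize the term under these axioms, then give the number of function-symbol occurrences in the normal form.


1. (r (m) (s (p (p (f (g (m))))) (p (f (g (s (h) (h)))))))  →  (s (p (p (f (g (m))))) (p (f (g (s (h) (h))))))
normal form: (s (p (p (f (g (m))))) (p (f (g (s (h) (h))))))

size = 12


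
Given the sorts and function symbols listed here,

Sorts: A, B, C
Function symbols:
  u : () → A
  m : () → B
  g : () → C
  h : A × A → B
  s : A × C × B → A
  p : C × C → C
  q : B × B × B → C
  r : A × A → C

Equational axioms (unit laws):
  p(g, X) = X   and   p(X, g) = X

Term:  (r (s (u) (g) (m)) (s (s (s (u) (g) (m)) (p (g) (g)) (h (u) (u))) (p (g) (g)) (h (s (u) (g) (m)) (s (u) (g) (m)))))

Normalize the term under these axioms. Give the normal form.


normal form = (r (s (u) (g) (m)) (s (s (s (u) (g) (m)) (g) (h (u) (u))) (g) (h (s (u) (g) (m)) (s (u) (g) (m)))))

1. (r (s (u) (g) (m)) (s (s (s (u) (g) (m)) (p (g) (g)) (h (u) (u))) (p (g) (g)) (h (s (u) (g) (m)) (s (u) (g) (m)))))  →  (r (s (u) (g) (m)) (s (s (s (u) (g) (m)) (g) (h (u) (u))) (p (g) (g)) (h (s (u) (g) (m)) (s (u) (g) (m)))))
2. (r (s (u) (g) (m)) (s (s (s (u) (g) (m)) (g) (h (u) (u))) (p (g) (g)) (h (s (u) (g) (m)) (s (u) (g) (m)))))  →  (r (s (u) (g) (m)) (s (s (s (u) (g) (m)) (g) (h (u) (u))) (g) (h (s (u) (g) (m)) (s (u) (g) (m)))))


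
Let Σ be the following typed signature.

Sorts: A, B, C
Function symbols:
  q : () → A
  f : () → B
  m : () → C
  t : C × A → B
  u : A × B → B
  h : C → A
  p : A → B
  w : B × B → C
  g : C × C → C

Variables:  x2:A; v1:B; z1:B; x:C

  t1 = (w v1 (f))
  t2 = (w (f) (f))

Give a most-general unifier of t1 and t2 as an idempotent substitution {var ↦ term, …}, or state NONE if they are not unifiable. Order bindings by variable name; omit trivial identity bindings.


{v1 ↦ (f)}


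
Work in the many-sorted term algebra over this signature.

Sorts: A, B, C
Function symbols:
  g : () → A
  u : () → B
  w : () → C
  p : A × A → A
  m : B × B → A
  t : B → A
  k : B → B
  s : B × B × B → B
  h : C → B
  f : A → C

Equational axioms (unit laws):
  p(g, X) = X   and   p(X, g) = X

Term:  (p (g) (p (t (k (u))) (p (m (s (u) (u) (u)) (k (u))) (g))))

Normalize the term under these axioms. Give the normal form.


1. (p (g) (p (t (k (u))) (p (m (s (u) (u) (u)) (k (u))) (g))))  →  (p (t (k (u))) (p (m (s (u) (u) (u)) (k (u))) (g)))
2. (p (t (k (u))) (p (m (s (u) (u) (u)) (k (u))) (g)))  →  (p (t (k (u))) (m (s (u) (u) (u)) (k (u))))

normal form = (p (t (k (u))) (m (s (u) (u) (u)) (k (u))))


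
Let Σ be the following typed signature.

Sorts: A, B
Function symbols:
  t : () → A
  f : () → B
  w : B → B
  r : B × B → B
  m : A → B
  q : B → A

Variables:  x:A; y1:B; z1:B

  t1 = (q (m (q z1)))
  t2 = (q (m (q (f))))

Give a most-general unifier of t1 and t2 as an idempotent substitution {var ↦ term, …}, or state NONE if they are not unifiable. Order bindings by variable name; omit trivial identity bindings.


{z1 ↦ (f)}


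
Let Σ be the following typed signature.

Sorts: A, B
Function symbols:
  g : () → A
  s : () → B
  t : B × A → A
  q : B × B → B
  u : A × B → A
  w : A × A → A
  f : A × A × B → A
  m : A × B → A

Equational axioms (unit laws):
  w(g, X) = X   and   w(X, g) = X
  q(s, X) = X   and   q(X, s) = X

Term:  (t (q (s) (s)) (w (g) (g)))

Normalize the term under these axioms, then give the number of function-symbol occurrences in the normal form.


size = 3

1. (t (q (s) (s)) (w (g) (g)))  →  (t (s) (w (g) (g)))
2. (t (s) (w (g) (g)))  →  (t (s) (g))
normal form: (t (s) (g))


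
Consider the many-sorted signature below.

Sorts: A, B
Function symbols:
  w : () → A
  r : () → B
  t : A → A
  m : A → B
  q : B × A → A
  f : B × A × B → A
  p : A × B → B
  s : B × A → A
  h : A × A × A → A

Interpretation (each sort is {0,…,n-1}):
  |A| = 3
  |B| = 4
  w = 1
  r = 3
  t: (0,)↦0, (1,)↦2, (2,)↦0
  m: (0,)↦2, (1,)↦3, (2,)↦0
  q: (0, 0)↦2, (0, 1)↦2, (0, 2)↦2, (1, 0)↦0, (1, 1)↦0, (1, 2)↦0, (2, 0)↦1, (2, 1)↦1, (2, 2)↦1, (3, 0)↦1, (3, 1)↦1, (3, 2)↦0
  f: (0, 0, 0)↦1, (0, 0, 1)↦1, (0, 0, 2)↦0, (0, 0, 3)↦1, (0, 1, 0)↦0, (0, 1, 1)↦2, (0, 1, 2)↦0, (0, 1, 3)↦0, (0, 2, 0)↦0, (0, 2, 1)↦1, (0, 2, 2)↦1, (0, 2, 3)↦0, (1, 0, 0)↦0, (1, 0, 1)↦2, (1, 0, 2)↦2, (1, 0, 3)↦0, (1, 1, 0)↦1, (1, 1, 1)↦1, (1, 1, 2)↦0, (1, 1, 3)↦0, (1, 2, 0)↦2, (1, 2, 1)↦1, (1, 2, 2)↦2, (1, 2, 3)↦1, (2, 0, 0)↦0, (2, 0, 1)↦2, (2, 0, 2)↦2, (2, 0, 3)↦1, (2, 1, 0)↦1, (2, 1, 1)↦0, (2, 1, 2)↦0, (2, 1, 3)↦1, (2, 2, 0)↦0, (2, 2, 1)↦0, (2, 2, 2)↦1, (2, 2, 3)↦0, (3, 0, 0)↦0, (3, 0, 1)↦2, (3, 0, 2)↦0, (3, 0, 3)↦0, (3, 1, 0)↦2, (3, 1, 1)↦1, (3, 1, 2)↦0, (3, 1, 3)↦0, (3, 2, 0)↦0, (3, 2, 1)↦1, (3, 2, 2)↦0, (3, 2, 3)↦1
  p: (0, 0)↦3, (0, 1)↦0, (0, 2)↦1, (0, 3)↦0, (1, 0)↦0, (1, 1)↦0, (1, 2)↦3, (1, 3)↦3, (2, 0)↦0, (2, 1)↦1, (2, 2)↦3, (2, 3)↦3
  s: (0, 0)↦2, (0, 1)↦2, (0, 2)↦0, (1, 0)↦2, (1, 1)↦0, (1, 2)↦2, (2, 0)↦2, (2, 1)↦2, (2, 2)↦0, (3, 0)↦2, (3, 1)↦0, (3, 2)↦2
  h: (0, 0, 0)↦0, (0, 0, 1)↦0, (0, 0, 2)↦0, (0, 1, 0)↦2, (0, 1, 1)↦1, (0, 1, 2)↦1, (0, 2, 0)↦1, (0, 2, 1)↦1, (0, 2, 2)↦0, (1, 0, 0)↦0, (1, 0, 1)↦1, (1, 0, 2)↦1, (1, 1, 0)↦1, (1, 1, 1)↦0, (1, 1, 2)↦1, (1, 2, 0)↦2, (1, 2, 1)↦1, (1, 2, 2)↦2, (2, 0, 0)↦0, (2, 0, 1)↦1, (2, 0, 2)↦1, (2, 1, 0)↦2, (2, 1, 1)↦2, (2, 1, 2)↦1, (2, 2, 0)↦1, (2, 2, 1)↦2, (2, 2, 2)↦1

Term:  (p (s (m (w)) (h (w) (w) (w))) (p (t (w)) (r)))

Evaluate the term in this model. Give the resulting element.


  w = 1
  (m (w)) = m(1,) = 3
  w = 1
  w = 1
  w = 1
  (h (w) (w) (w)) = h(1, 1, 1) = 0
  (s (m (w)) (h (w) (w) (w))) = s(3, 0) = 2
  w = 1
  (t (w)) = t(1,) = 2
  r = 3
  (p (t (w)) (r)) = p(2, 3) = 3
  (p (s (m (w)) (h (w) (w) (w))) (p (t (w)) (r))) = p(2, 3) = 3

value = 3


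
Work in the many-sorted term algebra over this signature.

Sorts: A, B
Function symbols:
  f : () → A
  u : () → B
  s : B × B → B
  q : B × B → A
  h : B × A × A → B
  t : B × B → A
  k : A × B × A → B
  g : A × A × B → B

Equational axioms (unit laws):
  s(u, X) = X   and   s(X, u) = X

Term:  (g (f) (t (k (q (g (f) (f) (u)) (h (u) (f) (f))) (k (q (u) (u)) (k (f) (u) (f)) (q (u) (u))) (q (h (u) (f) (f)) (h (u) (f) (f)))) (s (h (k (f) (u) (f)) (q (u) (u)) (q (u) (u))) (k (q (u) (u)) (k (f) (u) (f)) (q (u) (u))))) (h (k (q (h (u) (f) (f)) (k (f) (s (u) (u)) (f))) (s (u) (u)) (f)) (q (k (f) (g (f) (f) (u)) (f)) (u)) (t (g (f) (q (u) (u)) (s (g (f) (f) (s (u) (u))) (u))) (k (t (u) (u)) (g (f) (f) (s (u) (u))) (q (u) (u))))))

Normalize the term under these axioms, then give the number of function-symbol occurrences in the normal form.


1. (g (f) (t (k (q (g (f) (f) (u)) (h (u) (f) (f))) (k (q (u) (u)) (k (f) (u) (f)) (q (u) (u))) (q (h (u) (f) (f)) (h (u) (f) (f)))) (s (h (k (f) (u) (f)) (q (u) (u)) (q (u) (u))) (k (q (u) (u)) (k (f) (u) (f)) (q (u) (u))))) (h (k (q (h (u) (f) (f)) (k (f) (s (u) (u)) (f))) (s (u) (u)) (f)) (q (k (f) (g (f) (f) (u)) (f)) (u)) (t (g (f) (q (u) (u)) (s (g (f) (f) (s (u) (u))) (u))) (k (t (u) (u)) (g (f) (f) (s (u) (u))) (q (u) (u))))))  →  (g (f) (t (k (q (g (f) (f) (u)) (h (u) (f) (f))) (k (q (u) (u)) (k (f) (u) (f)) (q (u) (u))) (q (h (u) (f) (f)) (h (u) (f) (f)))) (s (h (k (f) (u) (f)) (q (u) (u)) (q (u) (u))) (k (q (u) (u)) (k (f) (u) (f)) (q (u) (u))))) (h (k (q (h (u) (f) (f)) (k (f) (u) (f))) (s (u) (u)) (f)) (q (k (f) (g (f) (f) (u)) (f)) (u)) (t (g (f) (q (u) (u)) (s (g (f) (f) (s (u) (u))) (u))) (k (t (u) (u)) (g (f) (f) (s (u) (u))) (q (u) (u))))))
2. (g (f) (t (k (q (g (f) (f) (u)) (h (u) (f) (f))) (k (q (u) (u)) (k (f) (u) (f)) (q (u) (u))) (q (h (u) (f) (f)) (h (u) (f) (f)))) (s (h (k (f) (u) (f)) (q (u) (u)) (q (u) (u))) (k (q (u) (u)) (k (f) (u) (f)) (q (u) (u))))) (h (k (q (h (u) (f) (f)) (k (f) (u) (f))) (s (u) (u)) (f)) (q (k (f) (g (f) (f) (u)) (f)) (u)) (t (g (f) (q (u) (u)) (s (g (f) (f) (s (u) (u))) (u))) (k (t (u) (u)) (g (f) (f) (s (u) (u))) (q (u) (u))))))  →  (g (f) (t (k (q (g (f) (f) (u)) (h (u) (f) (f))) (k (q (u) (u)) (k (f) (u) (f)) (q (u) (u))) (q (h (u) (f) (f)) (h (u) (f) (f)))) (s (h (k (f) (u) (f)) (q (u) (u)) (q (u) (u))) (k (q (u) (u)) (k (f) (u) (f)) (q (u) (u))))) (h (k (q (h (u) (f) (f)) (k (f) (u) (f))) (u) (f)) (q (k (f) (g (f) (f) (u)) (f)) (u)) (t (g (f) (q (u) (u)) (s (g (f) (f) (s (u) (u))) (u))) (k (t (u) (u)) (g (f) (f) (s (u) (u))) (q (u) (u))))))
3. (g (f) (t (k (q (g (f) (f) (u)) (h (u) (f) (f))) (k (q (u) (u)) (k (f) (u) (f)) (q (u) (u))) (q (h (u) (f) (f)) (h (u) (f) (f)))) (s (h (k (f) (u) (f)) (q (u) (u)) (q (u) (u))) (k (q (u) (u)) (k (f) (u) (f)) (q (u) (u))))) (h (k (q (h (u) (f) (f)) (k (f) (u) (f))) (u) (f)) (q (k (f) (g (f) (f) (u)) (f)) (u)) (t (g (f) (q (u) (u)) (s (g (f) (f) (s (u) (u))) (u))) (k (t (u) (u)) (g (f) (f) (s (u) (u))) (q (u) (u))))))  →  (g (f) (t (k (q (g (f) (f) (u)) (h (u) (f) (f))) (k (q (u) (u)) (k (f) (u) (f)) (q (u) (u))) (q (h (u) (f) (f)) (h (u) (f) (f)))) (s (h (k (f) (u) (f)) (q (u) (u)) (q (u) (u))) (k (q (u) (u)) (k (f) (u) (f)) (q (u) (u))))) (h (k (q (h (u) (f) (f)) (k (f) (u) (f))) (u) (f)) (q (k (f) (g (f) (f) (u)) (f)) (u)) (t (g (f) (q (u) (u)) (g (f) (f) (s (u) (u)))) (k (t (u) (u)) (g (f) (f) (s (u) (u))) (q (u) (u))))))
4. (g (f) (t (k (q (g (f) (f) (u)) (h (u) (f) (f))) (k (q (u) (u)) (k (f) (u) (f)) (q (u) (u))) (q (h (u) (f) (f)) (h (u) (f) (f)))) (s (h (k (f) (u) (f)) (q (u) (u)) (q (u) (u))) (k (q (u) (u)) (k (f) (u) (f)) (q (u) (u))))) (h (k (q (h (u) (f) (f)) (k (f) (u) (f))) (u) (f)) (q (k (f) (g (f) (f) (u)) (f)) (u)) (t (g (f) (q (u) (u)) (g (f) (f) (s (u) (u)))) (k (t (u) (u)) (g (f) (f) (s (u) (u))) (q (u) (u))))))  →  (g (f) (t (k (q (g (f) (f) (u)) (h (u) (f) (f))) (k (q (u) (u)) (k (f) (u) (f)) (q (u) (u))) (q (h (u) (f) (f)) (h (u) (f) (f)))) (s (h (k (f) (u) (f)) (q (u) (u)) (q (u) (u))) (k (q (u) (u)) (k (f) (u) (f)) (q (u) (u))))) (h (k (q (h (u) (f) (f)) (k (f) (u) (f))) (u) (f)) (q (k (f) (g (f) (f) (u)) (f)) (u)) (t (g (f) (q (u) (u)) (g (f) (f) (u))) (k (t (u) (u)) (g (f) (f) (s (u) (u))) (q (u) (u))))))
5. (g (f) (t (k (q (g (f) (f) (u)) (h (u) (f) (f))) (k (q (u) (u)) (k (f) (u) (f)) (q (u) (u))) (q (h (u) (f) (f)) (h (u) (f) (f)))) (s (h (k (f) (u) (f)) (q (u) (u)) (q (u) (u))) (k (q (u) (u)) (k (f) (u) (f)) (q (u) (u))))) (h (k (q (h (u) (f) (f)) (k (f) (u) (f))) (u) (f)) (q (k (f) (g (f) (f) (u)) (f)) (u)) (t (g (f) (q (u) (u)) (g (f) (f) (u))) (k (t (u) (u)) (g (f) (f) (s (u) (u))) (q (u) (u))))))  →  (g (f) (t (k (q (g (f) (f) (u)) (h (u) (f) (f))) (k (q (u) (u)) (k (f) (u) (f)) (q (u) (u))) (q (h (u) (f) (f)) (h (u) (f) (f)))) (s (h (k (f) (u) (f)) (q (u) (u)) (q (u) (u))) (k (q (u) (u)) (k (f) (u) (f)) (q (u) (u))))) (h (k (q (h (u) (f) (f)) (k (f) (u) (f))) (u) (f)) (q (k (f) (g (f) (f) (u)) (f)) (u)) (t (g (f) (q (u) (u)) (g (f) (f) (u))) (k (t (u) (u)) (g (f) (f) (u)) (q (u) (u))))))
normal form: (g (f) (t (k (q (g (f) (f) (u)) (h (u) (f) (f))) (k (q (u) (u)) (k (f) (u) (f)) (q (u) (u))) (q (h (u) (f) (f)) (h (u) (f) (f)))) (s (h (k (f) (u) (f)) (q (u) (u)) (q (u) (u))) (k (q (u) (u)) (k (f) (u) (f)) (q (u) (u))))) (h (k (q (h (u) (f) (f)) (k (f) (u) (f))) (u) (f)) (q (k (f) (g (f) (f) (u)) (f)) (u)) (t (g (f) (q (u) (u)) (g (f) (f) (u))) (k (t (u) (u)) (g (f) (f) (u)) (q (u) (u))))))

size = 99


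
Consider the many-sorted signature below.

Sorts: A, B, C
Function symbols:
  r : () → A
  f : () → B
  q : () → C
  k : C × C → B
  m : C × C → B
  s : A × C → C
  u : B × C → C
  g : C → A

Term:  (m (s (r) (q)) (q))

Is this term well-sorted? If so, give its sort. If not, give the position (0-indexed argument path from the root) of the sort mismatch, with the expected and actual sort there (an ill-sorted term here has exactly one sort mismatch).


well-sorted; sort = B

    (r) : A
    (q) : C
  (s (r) (q)) : C
  (q) : C
(m (s (r) (q)) (q)) : B


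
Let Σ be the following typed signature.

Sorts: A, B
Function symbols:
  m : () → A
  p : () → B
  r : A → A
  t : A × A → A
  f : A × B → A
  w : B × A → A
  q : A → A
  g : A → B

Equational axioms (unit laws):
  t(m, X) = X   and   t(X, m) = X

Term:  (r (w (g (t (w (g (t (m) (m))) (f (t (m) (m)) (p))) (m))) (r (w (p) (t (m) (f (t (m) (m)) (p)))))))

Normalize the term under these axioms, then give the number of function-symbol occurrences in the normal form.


1. (r (w (g (t (w (g (t (m) (m))) (f (t (m) (m)) (p))) (m))) (r (w (p) (t (m) (f (t (m) (m)) (p)))))))  →  (r (w (g (w (g (t (m) (m))) (f (t (m) (m)) (p)))) (r (w (p) (t (m) (f (t (m) (m)) (p)))))))
2. (r (w (g (w (g (t (m) (m))) (f (t (m) (m)) (p)))) (r (w (p) (t (m) (f (t (m) (m)) (p)))))))  →  (r (w (g (w (g (m)) (f (t (m) (m)) (p)))) (r (w (p) (t (m) (f (t (m) (m)) (p)))))))
3. (r (w (g (w (g (m)) (f (t (m) (m)) (p)))) (r (w (p) (t (m) (f (t (m) (m)) (p)))))))  →  (r (w (g (w (g (m)) (f (m) (p)))) (r (w (p) (t (m) (f (t (m) (m)) (p)))))))
4. (r (w (g (w (g (m)) (f (m) (p)))) (r (w (p) (t (m) (f (t (m) (m)) (p)))))))  →  (r (w (g (w (g (m)) (f (m) (p)))) (r (w (p) (f (t (m) (m)) (p))))))
5. (r (w (g (w (g (m)) (f (m) (p)))) (r (w (p) (f (t (m) (m)) (p))))))  →  (r (w (g (w (g (m)) (f (m) (p)))) (r (w (p) (f (m) (p))))))
normal form: (r (w (g (w (g (m)) (f (m) (p)))) (r (w (p) (f (m) (p))))))

size = 15


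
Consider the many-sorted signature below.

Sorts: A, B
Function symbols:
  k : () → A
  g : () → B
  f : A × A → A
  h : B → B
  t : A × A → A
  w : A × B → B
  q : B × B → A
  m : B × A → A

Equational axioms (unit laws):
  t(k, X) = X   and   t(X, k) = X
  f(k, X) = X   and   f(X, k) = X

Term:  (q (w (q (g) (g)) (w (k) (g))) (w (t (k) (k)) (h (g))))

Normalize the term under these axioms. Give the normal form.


1. (q (w (q (g) (g)) (w (k) (g))) (w (t (k) (k)) (h (g))))  →  (q (w (q (g) (g)) (w (k) (g))) (w (k) (h (g))))

normal form = (q (w (q (g) (g)) (w (k) (g))) (w (k) (h (g))))


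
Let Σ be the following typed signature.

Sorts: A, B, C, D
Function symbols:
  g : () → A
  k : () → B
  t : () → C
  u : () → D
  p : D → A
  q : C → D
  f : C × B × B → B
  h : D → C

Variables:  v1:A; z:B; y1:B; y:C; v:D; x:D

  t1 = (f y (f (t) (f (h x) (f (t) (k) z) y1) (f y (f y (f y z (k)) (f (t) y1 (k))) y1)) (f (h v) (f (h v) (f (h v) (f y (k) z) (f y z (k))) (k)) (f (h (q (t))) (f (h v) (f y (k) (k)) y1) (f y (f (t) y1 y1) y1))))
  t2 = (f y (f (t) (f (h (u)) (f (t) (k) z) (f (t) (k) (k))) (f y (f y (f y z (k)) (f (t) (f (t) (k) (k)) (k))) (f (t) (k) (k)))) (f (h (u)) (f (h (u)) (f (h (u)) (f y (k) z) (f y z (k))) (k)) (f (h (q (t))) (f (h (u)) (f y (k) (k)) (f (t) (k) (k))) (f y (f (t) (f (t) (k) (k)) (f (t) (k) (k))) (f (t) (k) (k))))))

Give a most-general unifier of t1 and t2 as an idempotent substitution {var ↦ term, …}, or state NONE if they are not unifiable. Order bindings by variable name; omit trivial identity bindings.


{v ↦ (u), x ↦ (u), y1 ↦ (f (t) (k) (k))}


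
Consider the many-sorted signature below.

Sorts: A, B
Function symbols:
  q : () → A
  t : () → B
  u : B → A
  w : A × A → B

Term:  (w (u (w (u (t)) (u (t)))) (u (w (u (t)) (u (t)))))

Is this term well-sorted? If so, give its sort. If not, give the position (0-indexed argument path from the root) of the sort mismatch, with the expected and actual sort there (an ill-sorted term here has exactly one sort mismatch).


        (t) : B
      (u (t)) : A
        (t) : B
      (u (t)) : A
    (w (u (t)) (u (t))) : B
  (u (w (u (t)) (u (t)))) : A
        (t) : B
      (u (t)) : A
        (t) : B
      (u (t)) : A
    (w (u (t)) (u (t))) : B
  (u (w (u (t)) (u (t)))) : A
(w (u (w (u (t)) (u (t)))) (u (w (u (t)) (u (t))))) : B

well-sorted; sort = B


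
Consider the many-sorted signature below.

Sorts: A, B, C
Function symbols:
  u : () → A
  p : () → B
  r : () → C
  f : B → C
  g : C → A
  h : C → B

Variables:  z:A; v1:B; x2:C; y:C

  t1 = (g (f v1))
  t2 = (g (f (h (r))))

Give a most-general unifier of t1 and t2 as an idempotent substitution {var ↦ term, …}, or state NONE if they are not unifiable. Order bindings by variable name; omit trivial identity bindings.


{v1 ↦ (h (r))}


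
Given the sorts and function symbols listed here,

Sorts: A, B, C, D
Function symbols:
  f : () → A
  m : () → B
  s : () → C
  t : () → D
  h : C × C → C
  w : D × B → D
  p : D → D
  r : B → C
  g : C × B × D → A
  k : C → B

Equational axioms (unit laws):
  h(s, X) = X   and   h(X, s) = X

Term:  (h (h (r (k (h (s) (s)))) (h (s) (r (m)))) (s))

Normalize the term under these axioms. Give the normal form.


normal form = (h (r (k (s))) (r (m)))

1. (h (h (r (k (h (s) (s)))) (h (s) (r (m)))) (s))  →  (h (r (k (h (s) (s)))) (h (s) (r (m))))
2. (h (r (k (h (s) (s)))) (h (s) (r (m))))  →  (h (r (k (s))) (h (s) (r (m))))
3. (h (r (k (s))) (h (s) (r (m))))  →  (h (r (k (s))) (r (m)))


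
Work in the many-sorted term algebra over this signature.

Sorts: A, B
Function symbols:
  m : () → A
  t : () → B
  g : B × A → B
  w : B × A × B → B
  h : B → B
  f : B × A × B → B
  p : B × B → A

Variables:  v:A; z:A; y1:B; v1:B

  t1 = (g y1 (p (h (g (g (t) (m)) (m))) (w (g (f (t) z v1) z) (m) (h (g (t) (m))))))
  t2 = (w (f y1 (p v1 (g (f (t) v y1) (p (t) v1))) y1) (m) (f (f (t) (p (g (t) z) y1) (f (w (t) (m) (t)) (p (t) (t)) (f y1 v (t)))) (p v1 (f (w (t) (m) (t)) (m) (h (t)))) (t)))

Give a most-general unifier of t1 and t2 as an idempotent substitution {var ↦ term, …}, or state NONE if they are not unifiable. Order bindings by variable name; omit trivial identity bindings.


head clash or occurs-check failure — not unifiable

NONE (not unifiable)


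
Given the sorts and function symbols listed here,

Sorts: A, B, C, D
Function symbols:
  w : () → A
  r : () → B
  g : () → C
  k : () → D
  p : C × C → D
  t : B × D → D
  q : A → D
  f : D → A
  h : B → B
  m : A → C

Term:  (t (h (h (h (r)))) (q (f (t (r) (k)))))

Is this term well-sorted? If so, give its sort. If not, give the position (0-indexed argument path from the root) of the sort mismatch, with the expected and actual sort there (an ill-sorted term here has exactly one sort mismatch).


well-sorted; sort = D

        (r) : B
      (h (r)) : B
    (h (h (r))) : B
  (h (h (h (r)))) : B
        (r) : B
        (k) : D
      (t (r) (k)) : D
    (f (t (r) (k))) : A
  (q (f (t (r) (k)))) : D
(t (h (h (h (r)))) (q (f (t (r) (k))))) : D


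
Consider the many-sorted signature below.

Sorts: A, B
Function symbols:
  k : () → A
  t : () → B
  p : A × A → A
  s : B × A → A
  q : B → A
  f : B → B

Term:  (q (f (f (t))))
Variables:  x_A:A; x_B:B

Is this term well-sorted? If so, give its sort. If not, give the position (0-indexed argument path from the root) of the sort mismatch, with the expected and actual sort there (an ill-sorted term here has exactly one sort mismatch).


      (t) : B
    (f (t)) : B
  (f (f (t))) : B
(q (f (f (t)))) : A

well-sorted; sort = A


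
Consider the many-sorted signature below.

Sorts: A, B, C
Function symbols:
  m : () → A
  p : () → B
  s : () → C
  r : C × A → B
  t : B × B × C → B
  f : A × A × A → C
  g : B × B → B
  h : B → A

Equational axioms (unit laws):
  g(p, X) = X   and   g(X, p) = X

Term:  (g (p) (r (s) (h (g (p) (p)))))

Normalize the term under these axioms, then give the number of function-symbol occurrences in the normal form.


1. (g (p) (r (s) (h (g (p) (p)))))  →  (r (s) (h (g (p) (p))))
2. (r (s) (h (g (p) (p))))  →  (r (s) (h (p)))
normal form: (r (s) (h (p)))

size = 4


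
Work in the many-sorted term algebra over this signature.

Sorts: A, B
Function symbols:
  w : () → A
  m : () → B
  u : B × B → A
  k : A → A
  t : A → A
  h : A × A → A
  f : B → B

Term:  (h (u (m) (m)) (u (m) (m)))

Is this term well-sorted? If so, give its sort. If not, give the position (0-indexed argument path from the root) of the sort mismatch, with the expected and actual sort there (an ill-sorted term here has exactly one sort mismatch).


well-sorted; sort = A

    (m) : B
    (m) : B
  (u (m) (m)) : A
    (m) : B
    (m) : B
  (u (m) (m)) : A
(h (u (m) (m)) (u (m) (m))) : A


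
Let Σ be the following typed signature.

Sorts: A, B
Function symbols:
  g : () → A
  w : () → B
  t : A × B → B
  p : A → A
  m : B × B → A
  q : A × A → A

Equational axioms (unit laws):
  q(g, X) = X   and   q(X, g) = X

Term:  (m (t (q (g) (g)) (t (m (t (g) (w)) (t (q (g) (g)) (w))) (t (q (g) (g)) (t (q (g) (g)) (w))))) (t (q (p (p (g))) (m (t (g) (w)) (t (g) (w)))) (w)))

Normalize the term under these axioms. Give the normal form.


normal form = (m (t (g) (t (m (t (g) (w)) (t (g) (w))) (t (g) (t (g) (w))))) (t (q (p (p (g))) (m (t (g) (w)) (t (g) (w)))) (w)))

1. (m (t (q (g) (g)) (t (m (t (g) (w)) (t (q (g) (g)) (w))) (t (q (g) (g)) (t (q (g) (g)) (w))))) (t (q (p (p (g))) (m (t (g) (w)) (t (g) (w)))) (w)))  →  (m (t (g) (t (m (t (g) (w)) (t (q (g) (g)) (w))) (t (q (g) (g)) (t (q (g) (g)) (w))))) (t (q (p (p (g))) (m (t (g) (w)) (t (g) (w)))) (w)))
2. (m (t (g) (t (m (t (g) (w)) (t (q (g) (g)) (w))) (t (q (g) (g)) (t (q (g) (g)) (w))))) (t (q (p (p (g))) (m (t (g) (w)) (t (g) (w)))) (w)))  →  (m (t (g) (t (m (t (g) (w)) (t (g) (w))) (t (q (g) (g)) (t (q (g) (g)) (w))))) (t (q (p (p (g))) (m (t (g) (w)) (t (g) (w)))) (w)))
3. (m (t (g) (t (m (t (g) (w)) (t (g) (w))) (t (q (g) (g)) (t (q (g) (g)) (w))))) (t (q (p (p (g))) (m (t (g) (w)) (t (g) (w)))) (w)))  →  (m (t (g) (t (m (t (g) (w)) (t (g) (w))) (t (g) (t (q (g) (g)) (w))))) (t (q (p (p (g))) (m (t (g) (w)) (t (g) (w)))) (w)))
4. (m (t (g) (t (m (t (g) (w)) (t (g) (w))) (t (g) (t (q (g) (g)) (w))))) (t (q (p (p (g))) (m (t (g) (w)) (t (g) (w)))) (w)))  →  (m (t (g) (t (m (t (g) (w)) (t (g) (w))) (t (g) (t (g) (w))))) (t (q (p (p (g))) (m (t (g) (w)) (t (g) (w)))) (w)))


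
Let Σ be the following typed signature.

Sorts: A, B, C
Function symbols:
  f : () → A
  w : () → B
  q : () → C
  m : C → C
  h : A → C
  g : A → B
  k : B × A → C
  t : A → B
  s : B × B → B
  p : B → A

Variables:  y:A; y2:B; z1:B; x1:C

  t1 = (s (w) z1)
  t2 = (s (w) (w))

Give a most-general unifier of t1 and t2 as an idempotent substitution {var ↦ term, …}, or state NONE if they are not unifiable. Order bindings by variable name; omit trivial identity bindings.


{z1 ↦ (w)}


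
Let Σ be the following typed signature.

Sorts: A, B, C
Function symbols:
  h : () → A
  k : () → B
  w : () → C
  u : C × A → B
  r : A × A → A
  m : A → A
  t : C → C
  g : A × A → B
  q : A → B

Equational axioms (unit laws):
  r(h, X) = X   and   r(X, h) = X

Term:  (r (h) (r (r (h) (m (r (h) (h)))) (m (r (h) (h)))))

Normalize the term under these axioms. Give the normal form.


1. (r (h) (r (r (h) (m (r (h) (h)))) (m (r (h) (h)))))  →  (r (r (h) (m (r (h) (h)))) (m (r (h) (h))))
2. (r (r (h) (m (r (h) (h)))) (m (r (h) (h))))  →  (r (m (r (h) (h))) (m (r (h) (h))))
3. (r (m (r (h) (h))) (m (r (h) (h))))  →  (r (m (h)) (m (r (h) (h))))
4. (r (m (h)) (m (r (h) (h))))  →  (r (m (h)) (m (h)))

normal form = (r (m (h)) (m (h)))


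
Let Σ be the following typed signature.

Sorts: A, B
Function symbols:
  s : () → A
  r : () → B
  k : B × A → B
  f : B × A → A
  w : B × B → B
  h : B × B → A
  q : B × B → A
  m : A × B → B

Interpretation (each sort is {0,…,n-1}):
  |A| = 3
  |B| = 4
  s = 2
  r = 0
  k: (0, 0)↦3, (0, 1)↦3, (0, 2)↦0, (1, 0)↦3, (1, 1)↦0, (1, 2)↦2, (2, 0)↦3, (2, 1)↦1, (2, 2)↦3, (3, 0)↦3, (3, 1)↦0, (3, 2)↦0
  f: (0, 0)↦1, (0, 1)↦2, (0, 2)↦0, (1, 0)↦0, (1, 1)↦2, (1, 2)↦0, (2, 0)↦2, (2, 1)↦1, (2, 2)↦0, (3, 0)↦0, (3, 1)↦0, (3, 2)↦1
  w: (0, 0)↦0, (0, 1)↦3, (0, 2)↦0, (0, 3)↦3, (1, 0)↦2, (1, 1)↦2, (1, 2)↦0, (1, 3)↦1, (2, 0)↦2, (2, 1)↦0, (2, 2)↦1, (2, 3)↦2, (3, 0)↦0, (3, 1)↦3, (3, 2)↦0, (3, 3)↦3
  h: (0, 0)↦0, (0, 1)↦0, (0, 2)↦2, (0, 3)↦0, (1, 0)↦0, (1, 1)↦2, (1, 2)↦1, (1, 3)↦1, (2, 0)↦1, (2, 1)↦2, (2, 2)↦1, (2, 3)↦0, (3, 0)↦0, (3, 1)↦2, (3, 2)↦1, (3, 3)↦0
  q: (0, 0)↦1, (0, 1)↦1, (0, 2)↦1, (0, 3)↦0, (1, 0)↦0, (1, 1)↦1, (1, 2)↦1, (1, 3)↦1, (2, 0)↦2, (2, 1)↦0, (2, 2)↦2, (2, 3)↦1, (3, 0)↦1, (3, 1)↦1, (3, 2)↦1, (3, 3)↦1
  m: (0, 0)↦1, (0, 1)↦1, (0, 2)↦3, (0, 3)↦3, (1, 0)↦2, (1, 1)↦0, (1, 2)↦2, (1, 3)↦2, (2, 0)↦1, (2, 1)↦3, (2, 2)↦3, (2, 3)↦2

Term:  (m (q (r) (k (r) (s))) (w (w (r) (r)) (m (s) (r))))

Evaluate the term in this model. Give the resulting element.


  r = 0
  r = 0
  s = 2
  (k (r) (s)) = k(0, 2) = 0
  (q (r) (k (r) (s))) = q(0, 0) = 1
  r = 0
  r = 0
  (w (r) (r)) = w(0, 0) = 0
  s = 2
  r = 0
  (m (s) (r)) = m(2, 0) = 1
  (w (w (r) (r)) (m (s) (r))) = w(0, 1) = 3
  (m (q (r) (k (r) (s))) (w (w (r) (r)) (m (s) (r)))) = m(1, 3) = 2

value = 2
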